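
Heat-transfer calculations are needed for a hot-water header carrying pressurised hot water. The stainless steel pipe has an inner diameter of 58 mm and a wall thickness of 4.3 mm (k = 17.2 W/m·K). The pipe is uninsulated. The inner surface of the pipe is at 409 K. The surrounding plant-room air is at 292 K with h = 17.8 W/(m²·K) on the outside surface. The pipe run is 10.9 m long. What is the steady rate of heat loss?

Radial resistances (cylindrical: R_cond = ln(r_o/r_i)/(2πkL), R_conv = 1/(h·2πrL)):
R_stainless steel pipe wall = ln(33.3/29)/(2π×17.2×10.9) = 1.174×10^-4 K/W
R_outer film = 1/(h_o·2πr_oL) = 1/(17.8×2π×0.0333×10.9) = 0.02463 K/W
R_total = 0.02475 K/W
Q = ΔT/R_total = 117/0.02475

Q ≈ 4730 W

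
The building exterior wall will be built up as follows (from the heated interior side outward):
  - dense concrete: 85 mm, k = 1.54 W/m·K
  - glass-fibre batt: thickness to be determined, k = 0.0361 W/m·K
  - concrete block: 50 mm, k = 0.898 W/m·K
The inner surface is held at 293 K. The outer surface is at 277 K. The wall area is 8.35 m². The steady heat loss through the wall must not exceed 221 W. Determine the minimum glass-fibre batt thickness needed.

L ≈ 17.8 mm

Model the wall as resistances in series:
R_dense concrete = L/(kA) = 0.085/(1.54×8.35) = 0.00661 K/W
R_concrete block = L/(kA) = 0.05/(0.898×8.35) = 0.006668 K/W
Sum of the known resistances R_other = 0.01328 K/W
Required total resistance R_tot = ΔT/Q_allow = 16/221 = 0.0724 K/W
R_glass-fibre batt = R_tot − R_other = 0.05912 K/W
L = R·k·A = 0.05912×0.0361×8.35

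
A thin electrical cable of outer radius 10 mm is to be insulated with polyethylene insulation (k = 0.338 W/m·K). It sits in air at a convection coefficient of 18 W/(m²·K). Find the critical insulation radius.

For a cylinder r_cr = k/h = 0.338/18
r_cr = 18.8 mm; since the bare radius (10 mm) is below r_cr, adding a thin layer of insulation will *increase* heat loss.

r_cr ≈ 18.8 mm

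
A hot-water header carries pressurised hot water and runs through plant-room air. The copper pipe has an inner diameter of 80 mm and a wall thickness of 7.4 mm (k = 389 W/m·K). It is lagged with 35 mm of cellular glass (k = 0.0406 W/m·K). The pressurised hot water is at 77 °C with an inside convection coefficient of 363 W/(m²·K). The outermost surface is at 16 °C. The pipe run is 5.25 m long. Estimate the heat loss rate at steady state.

Q ≈ 147 W

Cylindrical conduction, so R = ln(r₂/r₁)/(2πkL) per layer, in series:
R_inner film = 1/(h_i·2πr₁L) = 1/(363×2π×0.04×5.25) = 0.002088 K/W
R_copper pipe wall = ln(47.4/40)/(2π×389×5.25) = 1.323×10^-5 K/W
R_cellular glass = ln(82.4/47.4)/(2π×0.0406×5.25) = 0.4129 K/W
R_total = 0.415 K/W
Q = ΔT/R_total = 61/0.415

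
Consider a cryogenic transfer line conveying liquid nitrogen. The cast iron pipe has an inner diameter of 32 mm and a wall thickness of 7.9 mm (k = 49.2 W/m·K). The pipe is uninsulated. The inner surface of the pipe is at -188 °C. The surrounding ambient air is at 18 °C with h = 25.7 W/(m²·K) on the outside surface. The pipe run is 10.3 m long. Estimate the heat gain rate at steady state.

For a radial system each layer contributes R = ln(r_out/r_in)/(2πkL); films add R = 1/(hA).
R_cast iron pipe wall = ln(23.9/16)/(2π×49.2×10.3) = 1.26×10^-4 K/W
R_outer film = 1/(h_o·2πr_oL) = 1/(25.7×2π×0.0239×10.3) = 0.02516 K/W
R_total = 0.02528 K/W
Q = ΔT/R_total = 206/0.02528

Q ≈ 8150 W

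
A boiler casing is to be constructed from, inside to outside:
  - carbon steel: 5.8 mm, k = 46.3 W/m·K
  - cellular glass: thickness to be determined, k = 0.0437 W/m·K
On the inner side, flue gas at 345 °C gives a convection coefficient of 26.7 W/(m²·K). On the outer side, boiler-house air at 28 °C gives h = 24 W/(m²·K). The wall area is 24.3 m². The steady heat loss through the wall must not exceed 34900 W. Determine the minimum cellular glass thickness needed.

L ≈ 6.18 mm

Thermal resistances in series:
R_inner film = 1/(h_i·A) = 1/(26.7×24.3) = 0.001541 K/W
R_carbon steel = L/(kA) = 0.0058/(46.3×24.3) = 5.155×10^-6 K/W
R_outer film = 1/(h_o·A) = 1/(24×24.3) = 0.001715 K/W
Sum of the known resistances R_other = 0.003261 K/W
Required total resistance R_tot = ΔT/Q_allow = 317/34900 = 0.009083 K/W
R_cellular glass = R_tot − R_other = 0.005822 K/W
L = R·k·A = 0.005822×0.0437×24.3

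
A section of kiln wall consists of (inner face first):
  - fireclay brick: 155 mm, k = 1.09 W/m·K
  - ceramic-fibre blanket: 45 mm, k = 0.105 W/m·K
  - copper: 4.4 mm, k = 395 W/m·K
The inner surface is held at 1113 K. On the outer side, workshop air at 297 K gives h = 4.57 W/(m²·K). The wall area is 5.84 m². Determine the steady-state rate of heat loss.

Q ≈ 6040 W

Thermal resistances in series:
R_fireclay brick = L/(kA) = 0.155/(1.09×5.84) = 0.02435 K/W
R_ceramic-fibre blanket = L/(kA) = 0.045/(0.105×5.84) = 0.07339 K/W
R_copper = L/(kA) = 0.0044/(395×5.84) = 1.907×10^-6 K/W
R_outer film = 1/(h_o·A) = 1/(4.57×5.84) = 0.03747 K/W
R_total = 0.1352 K/W
Q = ΔT / R_total = 816 / 0.1352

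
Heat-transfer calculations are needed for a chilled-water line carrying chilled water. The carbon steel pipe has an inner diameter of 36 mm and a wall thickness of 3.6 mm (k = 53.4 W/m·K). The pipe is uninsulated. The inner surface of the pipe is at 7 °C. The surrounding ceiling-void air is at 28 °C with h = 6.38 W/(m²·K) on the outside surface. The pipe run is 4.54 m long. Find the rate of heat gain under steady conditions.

Per-layer cylindrical resistances, series-summed:
R_carbon steel pipe wall = ln(21.6/18)/(2π×53.4×4.54) = 1.197×10^-4 K/W
R_outer film = 1/(h_o·2πr_oL) = 1/(6.38×2π×0.0216×4.54) = 0.2544 K/W
R_total = 0.2545 K/W
Q = ΔT/R_total = 21/0.2545

Q ≈ 82.5 W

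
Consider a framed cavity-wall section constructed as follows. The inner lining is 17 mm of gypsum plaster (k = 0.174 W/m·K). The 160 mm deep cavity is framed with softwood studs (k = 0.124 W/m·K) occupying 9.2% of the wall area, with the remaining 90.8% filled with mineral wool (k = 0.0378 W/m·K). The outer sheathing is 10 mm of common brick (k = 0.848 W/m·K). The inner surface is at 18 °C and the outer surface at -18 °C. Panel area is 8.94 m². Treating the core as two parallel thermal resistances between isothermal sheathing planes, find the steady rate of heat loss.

Q ≈ 89.2 W

Sheathing layers in series; stud and cavity paths in parallel between them.
R_inner = 0.017/(0.174×8.94) = 0.01093 K/W
R_stud  = 0.16/(0.124×0.092×8.94) = 1.569 K/W
R_cav   = 0.16/(0.0378×0.908×8.94) = 0.5214 K/W
1/R_core = 1/R_stud + 1/R_cav → R_core = 0.3914 K/W
R_outer = 0.01/(0.848×8.94) = 0.001319 K/W
R_total = 0.4036 K/W
Q = ΔT/R_total = 36/0.4036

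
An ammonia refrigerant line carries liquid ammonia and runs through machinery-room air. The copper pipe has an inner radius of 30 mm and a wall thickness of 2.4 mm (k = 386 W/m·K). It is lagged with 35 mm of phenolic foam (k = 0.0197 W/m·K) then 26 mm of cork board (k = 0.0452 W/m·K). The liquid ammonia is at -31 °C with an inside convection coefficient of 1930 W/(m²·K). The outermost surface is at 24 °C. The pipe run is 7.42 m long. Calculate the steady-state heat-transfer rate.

Q ≈ 57.7 W

Cylindrical conduction, so R = ln(r₂/r₁)/(2πkL) per layer, in series:
R_inner film = 1/(h_i·2πr₁L) = 1/(1930×2π×0.03×7.42) = 3.705×10^-4 K/W
R_copper pipe wall = ln(32.4/30)/(2π×386×7.42) = 4.277×10^-6 K/W
R_phenolic foam = ln(67.4/32.4)/(2π×0.0197×7.42) = 0.7975 K/W
R_cork board = ln(93.4/67.4)/(2π×0.0452×7.42) = 0.1548 K/W
R_total = 0.9527 K/W
Q = ΔT/R_total = 55/0.9527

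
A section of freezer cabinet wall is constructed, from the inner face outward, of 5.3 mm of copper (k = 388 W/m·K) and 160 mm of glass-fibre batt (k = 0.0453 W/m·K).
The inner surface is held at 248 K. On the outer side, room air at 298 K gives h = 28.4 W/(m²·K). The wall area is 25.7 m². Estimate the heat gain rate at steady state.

Q ≈ 360 W

Series thermal resistances:
R_copper = L/(kA) = 0.0053/(388×25.7) = 5.315×10^-7 K/W
R_glass-fibre batt = L/(kA) = 0.16/(0.0453×25.7) = 0.1374 K/W
R_outer film = 1/(h_o·A) = 1/(28.4×25.7) = 0.00137 K/W
R_total = 0.1388 K/W
Q = ΔT / R_total = 50 / 0.1388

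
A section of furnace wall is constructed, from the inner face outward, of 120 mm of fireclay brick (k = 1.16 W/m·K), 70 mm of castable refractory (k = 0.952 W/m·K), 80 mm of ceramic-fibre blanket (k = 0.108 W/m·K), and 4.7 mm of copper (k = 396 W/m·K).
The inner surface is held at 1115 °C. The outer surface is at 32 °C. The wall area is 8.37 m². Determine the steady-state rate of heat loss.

Model the wall as resistances in series:
R_fireclay brick = L/(kA) = 0.12/(1.16×8.37) = 0.01236 K/W
R_castable refractory = L/(kA) = 0.07/(0.952×8.37) = 0.008785 K/W
R_ceramic-fibre blanket = L/(kA) = 0.08/(0.108×8.37) = 0.0885 K/W
R_copper = L/(kA) = 0.0047/(396×8.37) = 1.418×10^-6 K/W
R_total = 0.1096 K/W
Q = ΔT / R_total = 1083 / 0.1096

Q ≈ 9880 W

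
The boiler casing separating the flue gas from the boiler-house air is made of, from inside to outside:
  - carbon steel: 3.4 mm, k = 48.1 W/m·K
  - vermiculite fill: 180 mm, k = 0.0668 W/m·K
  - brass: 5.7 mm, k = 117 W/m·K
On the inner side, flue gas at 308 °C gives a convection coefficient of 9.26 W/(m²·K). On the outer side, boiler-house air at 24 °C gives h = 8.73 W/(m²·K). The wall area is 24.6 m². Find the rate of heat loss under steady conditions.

Model the wall as resistances in series:
R_inner film = 1/(h_i·A) = 1/(9.26×24.6) = 0.00439 K/W
R_carbon steel = L/(kA) = 0.0034/(48.1×24.6) = 2.873×10^-6 K/W
R_vermiculite fill = L/(kA) = 0.18/(0.0668×24.6) = 0.1095 K/W
R_brass = L/(kA) = 0.0057/(117×24.6) = 1.98×10^-6 K/W
R_outer film = 1/(h_o·A) = 1/(8.73×24.6) = 0.004656 K/W
R_total = 0.1186 K/W
Q = ΔT / R_total = 284 / 0.1186

Q ≈ 2390 W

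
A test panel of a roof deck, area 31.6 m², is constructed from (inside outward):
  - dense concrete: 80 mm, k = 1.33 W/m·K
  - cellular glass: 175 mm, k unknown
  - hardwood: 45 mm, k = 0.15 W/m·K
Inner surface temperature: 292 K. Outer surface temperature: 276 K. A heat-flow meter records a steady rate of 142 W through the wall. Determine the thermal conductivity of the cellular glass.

k ≈ 0.0547 W/(m·K)

Using the resistance-network approach (series):
R_dense concrete = L/(kA) = 0.08/(1.33×31.6) = 0.001903 K/W
R_hardwood = L/(kA) = 0.045/(0.15×31.6) = 0.009494 K/W
Sum of known resistances R_other = 0.0114 K/W
Total R = ΔT/Q = 16/142 = 0.1127 K/W
R_cellular glass = R_total − R_other = 0.1013 K/W
k = L/(R·A) = 0.175/(0.1013×31.6)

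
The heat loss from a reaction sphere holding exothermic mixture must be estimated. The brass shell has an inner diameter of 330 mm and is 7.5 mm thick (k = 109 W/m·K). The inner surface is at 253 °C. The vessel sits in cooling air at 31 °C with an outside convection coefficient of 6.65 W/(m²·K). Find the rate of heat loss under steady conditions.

Spherical conduction: R = (1/r_in − 1/r_out)/(4πk) per layer; series-sum.
R_brass shell = (1/0.165 − 1/0.1725)/(4π×109) = 1.924×10^-4 K/W
R_outer film = 1/(h·4πr_o²) = 1/(6.65×4π×0.1725²) = 0.4022 K/W
R_total = 0.4023 K/W
Q = ΔT/R_total = 222/0.4023

Q ≈ 552 W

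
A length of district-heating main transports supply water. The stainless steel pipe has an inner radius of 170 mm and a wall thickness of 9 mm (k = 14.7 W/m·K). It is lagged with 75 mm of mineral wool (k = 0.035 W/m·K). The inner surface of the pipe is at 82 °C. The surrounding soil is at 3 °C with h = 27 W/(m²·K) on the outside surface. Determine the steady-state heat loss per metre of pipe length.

Treating each annulus and film as a series resistance:
R_stainless steel pipe wall = ln(179/170)/(2π×14.7×1) = 5.585×10^-4 K/W
R_mineral wool = ln(254/179)/(2π×0.035×1) = 1.591 K/W
R_outer film = 1/(h_o·2πr_oL) = 1/(27×2π×0.254×1) = 0.02321 K/W
R_total = 1.615 K/W
Q = ΔT/R_total = 79/1.615

q′ ≈ 48.9 W/m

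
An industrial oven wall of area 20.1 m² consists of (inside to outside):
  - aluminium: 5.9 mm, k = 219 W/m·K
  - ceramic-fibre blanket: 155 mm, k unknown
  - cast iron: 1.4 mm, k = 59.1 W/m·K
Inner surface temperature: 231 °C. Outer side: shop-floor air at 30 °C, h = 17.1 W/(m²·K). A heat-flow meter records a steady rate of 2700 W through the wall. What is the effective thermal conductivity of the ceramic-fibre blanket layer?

k ≈ 0.108 W/(m·K)

Model the wall as resistances in series:
R_aluminium = L/(kA) = 0.0059/(219×20.1) = 1.34×10^-6 K/W
R_cast iron = L/(kA) = 0.0014/(59.1×20.1) = 1.179×10^-6 K/W
R_outer film = 1/(h_o·A) = 1/(17.1×20.1) = 0.002909 K/W
Sum of known resistances R_other = 0.002912 K/W
Total R = ΔT/Q = 201/2700 = 0.07444 K/W
R_ceramic-fibre blanket = R_total − R_other = 0.07153 K/W
k = L/(R·A) = 0.155/(0.07153×20.1)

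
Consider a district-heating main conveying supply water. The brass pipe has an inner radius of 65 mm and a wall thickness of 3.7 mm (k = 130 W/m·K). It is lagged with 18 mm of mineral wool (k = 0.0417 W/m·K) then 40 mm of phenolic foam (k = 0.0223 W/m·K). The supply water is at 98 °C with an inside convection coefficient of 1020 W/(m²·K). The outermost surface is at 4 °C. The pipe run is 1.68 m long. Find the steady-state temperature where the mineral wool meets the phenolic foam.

T ≈ 74.7 °C

For a radial system each layer contributes R = ln(r_out/r_in)/(2πkL); films add R = 1/(hA).
R_inner film = 1/(h_i·2πr₁L) = 1/(1020×2π×0.065×1.68) = 0.001429 K/W
R_brass pipe wall = ln(68.7/65)/(2π×130×1.68) = 4.034×10^-5 K/W
R_mineral wool = ln(86.7/68.7)/(2π×0.0417×1.68) = 0.5287 K/W
R_phenolic foam = ln(126.7/86.7)/(2π×0.0223×1.68) = 1.612 K/W
R_total = 2.142 K/W
Q = ΔT/R_total = 94/2.142
Q = 43.9 W
T_interface = T_inner − Q·ΣR(inner→interface) = 98 − 43.9×0.5301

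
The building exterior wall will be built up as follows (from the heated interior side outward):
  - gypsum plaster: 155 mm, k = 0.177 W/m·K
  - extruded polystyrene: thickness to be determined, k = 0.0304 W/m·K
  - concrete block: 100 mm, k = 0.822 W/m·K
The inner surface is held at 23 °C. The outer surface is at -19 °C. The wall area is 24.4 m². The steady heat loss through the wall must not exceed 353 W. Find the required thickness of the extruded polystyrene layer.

Treating each layer as a thermal resistance in series:
R_gypsum plaster = L/(kA) = 0.155/(0.177×24.4) = 0.03589 K/W
R_concrete block = L/(kA) = 0.1/(0.822×24.4) = 0.004986 K/W
Sum of the known resistances R_other = 0.04088 K/W
Required total resistance R_tot = ΔT/Q_allow = 42/353 = 0.119 K/W
R_extruded polystyrene = R_tot − R_other = 0.0781 K/W
L = R·k·A = 0.0781×0.0304×24.4

L ≈ 57.9 mm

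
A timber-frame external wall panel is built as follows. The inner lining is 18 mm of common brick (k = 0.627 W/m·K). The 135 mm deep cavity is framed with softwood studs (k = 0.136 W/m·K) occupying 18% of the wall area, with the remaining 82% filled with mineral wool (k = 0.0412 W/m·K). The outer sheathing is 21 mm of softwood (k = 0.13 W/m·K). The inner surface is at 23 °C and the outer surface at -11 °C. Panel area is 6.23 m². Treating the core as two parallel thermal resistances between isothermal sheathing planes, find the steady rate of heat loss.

Sheathing layers in series; stud and cavity paths in parallel between them.
R_inner = 0.018/(0.627×6.23) = 0.004608 K/W
R_stud  = 0.135/(0.136×0.18×6.23) = 0.8852 K/W
R_cav   = 0.135/(0.0412×0.82×6.23) = 0.6414 K/W
1/R_core = 1/R_stud + 1/R_cav → R_core = 0.3719 K/W
R_outer = 0.021/(0.13×6.23) = 0.02593 K/W
R_total = 0.4025 K/W
Q = ΔT/R_total = 34/0.4025

Q ≈ 84.5 W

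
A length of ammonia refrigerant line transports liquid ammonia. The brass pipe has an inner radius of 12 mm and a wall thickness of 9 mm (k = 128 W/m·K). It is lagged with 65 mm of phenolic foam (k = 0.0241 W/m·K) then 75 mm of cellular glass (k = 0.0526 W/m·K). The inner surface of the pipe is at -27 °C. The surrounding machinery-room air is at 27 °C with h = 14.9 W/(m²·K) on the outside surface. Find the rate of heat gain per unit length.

Per-layer cylindrical resistances, series-summed:
R_brass pipe wall = ln(21/12)/(2π×128×1) = 6.958×10^-4 K/W
R_phenolic foam = ln(86/21)/(2π×0.0241×1) = 9.31 K/W
R_cellular glass = ln(161/86)/(2π×0.0526×1) = 1.897 K/W
R_outer film = 1/(h_o·2πr_oL) = 1/(14.9×2π×0.161×1) = 0.06634 K/W
R_total = 11.27 K/W
Q = ΔT/R_total = 54/11.27

q′ ≈ 4.79 W/m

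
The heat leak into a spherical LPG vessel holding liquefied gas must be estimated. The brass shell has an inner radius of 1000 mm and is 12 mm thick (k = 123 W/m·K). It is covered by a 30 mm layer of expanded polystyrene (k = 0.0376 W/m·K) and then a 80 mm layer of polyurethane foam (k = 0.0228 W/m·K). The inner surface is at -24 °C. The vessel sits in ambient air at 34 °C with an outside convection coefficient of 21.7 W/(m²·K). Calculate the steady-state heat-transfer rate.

Q ≈ 192 W

Radial (spherical) resistances in series:
R_brass shell = (1/1 − 1/1.012)/(4π×123) = 7.672×10^-6 K/W
R_expanded polystyrene = (1/1.012 − 1/1.042)/(4π×0.0376) = 0.06021 K/W
R_polyurethane foam = (1/1.042 − 1/1.122)/(4π×0.0228) = 0.2388 K/W
R_outer film = 1/(h·4πr_o²) = 1/(21.7×4π×1.122²) = 0.002913 K/W
R_total = 0.302 K/W
Q = ΔT/R_total = 58/0.302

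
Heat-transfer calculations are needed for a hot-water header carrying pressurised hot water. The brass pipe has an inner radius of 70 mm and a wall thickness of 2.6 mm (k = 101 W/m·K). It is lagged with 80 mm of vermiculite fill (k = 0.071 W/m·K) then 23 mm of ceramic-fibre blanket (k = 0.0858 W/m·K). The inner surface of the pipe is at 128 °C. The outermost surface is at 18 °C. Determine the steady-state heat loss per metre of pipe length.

q′ ≈ 57.1 W/m

Per-layer cylindrical resistances, series-summed:
R_brass pipe wall = ln(72.6/70)/(2π×101×1) = 5.747×10^-5 K/W
R_vermiculite fill = ln(152.6/72.6)/(2π×0.071×1) = 1.665 K/W
R_ceramic-fibre blanket = ln(175.6/152.6)/(2π×0.0858×1) = 0.2604 K/W
R_total = 1.926 K/W
Q = ΔT/R_total = 110/1.926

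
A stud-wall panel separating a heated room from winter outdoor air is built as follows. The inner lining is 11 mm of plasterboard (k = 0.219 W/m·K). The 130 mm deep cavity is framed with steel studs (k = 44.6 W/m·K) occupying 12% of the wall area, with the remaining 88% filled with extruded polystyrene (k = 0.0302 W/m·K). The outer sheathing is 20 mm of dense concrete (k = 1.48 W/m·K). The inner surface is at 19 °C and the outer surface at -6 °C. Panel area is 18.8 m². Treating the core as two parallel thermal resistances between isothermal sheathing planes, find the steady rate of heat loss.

Sheathing layers in series; stud and cavity paths in parallel between them.
R_inner = 0.011/(0.219×18.8) = 0.002672 K/W
R_stud  = 0.13/(44.6×0.12×18.8) = 0.001292 K/W
R_cav   = 0.13/(0.0302×0.88×18.8) = 0.2602 K/W
1/R_core = 1/R_stud + 1/R_cav → R_core = 0.001286 K/W
R_outer = 0.02/(1.48×18.8) = 7.188×10^-4 K/W
R_total = 0.004676 K/W
Q = ΔT/R_total = 25/0.004676

Q ≈ 5350 W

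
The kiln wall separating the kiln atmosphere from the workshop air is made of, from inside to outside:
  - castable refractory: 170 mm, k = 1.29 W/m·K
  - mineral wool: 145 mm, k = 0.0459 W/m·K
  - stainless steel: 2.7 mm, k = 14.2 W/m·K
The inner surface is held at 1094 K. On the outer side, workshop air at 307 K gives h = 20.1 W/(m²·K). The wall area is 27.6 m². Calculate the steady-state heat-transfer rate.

Series thermal resistances:
R_castable refractory = L/(kA) = 0.17/(1.29×27.6) = 0.004775 K/W
R_mineral wool = L/(kA) = 0.145/(0.0459×27.6) = 0.1145 K/W
R_stainless steel = L/(kA) = 0.0027/(14.2×27.6) = 6.889×10^-6 K/W
R_outer film = 1/(h_o·A) = 1/(20.1×27.6) = 0.001803 K/W
R_total = 0.121 K/W
Q = ΔT / R_total = 787 / 0.121

Q ≈ 6500 W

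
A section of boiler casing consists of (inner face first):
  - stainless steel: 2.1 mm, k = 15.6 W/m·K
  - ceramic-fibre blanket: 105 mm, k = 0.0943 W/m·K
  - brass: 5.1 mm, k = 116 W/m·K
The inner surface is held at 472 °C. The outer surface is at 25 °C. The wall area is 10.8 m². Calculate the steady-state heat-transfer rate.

Thermal resistances in series:
R_stainless steel = L/(kA) = 0.0021/(15.6×10.8) = 1.246×10^-5 K/W
R_ceramic-fibre blanket = L/(kA) = 0.105/(0.0943×10.8) = 0.1031 K/W
R_brass = L/(kA) = 0.0051/(116×10.8) = 4.071×10^-6 K/W
R_total = 0.1031 K/W
Q = ΔT / R_total = 447 / 0.1031

Q ≈ 4330 W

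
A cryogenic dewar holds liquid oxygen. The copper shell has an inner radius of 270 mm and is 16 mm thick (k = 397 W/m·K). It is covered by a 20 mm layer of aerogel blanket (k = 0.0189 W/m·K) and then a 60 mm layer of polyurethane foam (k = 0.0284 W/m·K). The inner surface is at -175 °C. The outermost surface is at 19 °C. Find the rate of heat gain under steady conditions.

Each spherical layer contributes R = (1/r_i − 1/r_o)/(4πk):
R_copper shell = (1/0.27 − 1/0.286)/(4π×397) = 4.153×10^-5 K/W
R_aerogel blanket = (1/0.286 − 1/0.306)/(4π×0.0189) = 0.9622 K/W
R_polyurethane foam = (1/0.306 − 1/0.366)/(4π×0.0284) = 1.501 K/W
R_total = 2.463 K/W
Q = ΔT/R_total = 194/2.463

Q ≈ 78.8 W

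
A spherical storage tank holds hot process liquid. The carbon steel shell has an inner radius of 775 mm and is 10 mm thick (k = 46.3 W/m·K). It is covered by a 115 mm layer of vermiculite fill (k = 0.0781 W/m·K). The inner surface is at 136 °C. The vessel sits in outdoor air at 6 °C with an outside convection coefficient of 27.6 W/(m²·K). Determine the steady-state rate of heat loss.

Q ≈ 767 W

For a spherical shell R = (1/r₁ − 1/r₂)/(4πk); film R = 1/(h·4πr²). In series:
R_carbon steel shell = (1/0.775 − 1/0.785)/(4π×46.3) = 2.825×10^-5 K/W
R_vermiculite fill = (1/0.785 − 1/0.9)/(4π×0.0781) = 0.1659 K/W
R_outer film = 1/(h·4πr_o²) = 1/(27.6×4π×0.9²) = 0.00356 K/W
R_total = 0.1694 K/W
Q = ΔT/R_total = 130/0.1694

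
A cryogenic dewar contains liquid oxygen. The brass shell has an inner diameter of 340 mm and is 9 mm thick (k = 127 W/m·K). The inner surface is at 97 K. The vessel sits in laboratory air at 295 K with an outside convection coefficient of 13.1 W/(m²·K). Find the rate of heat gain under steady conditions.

Q ≈ 1040 W

Spherical conduction: R = (1/r_in − 1/r_out)/(4πk) per layer; series-sum.
R_brass shell = (1/0.17 − 1/0.179)/(4π×127) = 1.853×10^-4 K/W
R_outer film = 1/(h·4πr_o²) = 1/(13.1×4π×0.179²) = 0.1896 K/W
R_total = 0.1898 K/W
Q = ΔT/R_total = 198/0.1898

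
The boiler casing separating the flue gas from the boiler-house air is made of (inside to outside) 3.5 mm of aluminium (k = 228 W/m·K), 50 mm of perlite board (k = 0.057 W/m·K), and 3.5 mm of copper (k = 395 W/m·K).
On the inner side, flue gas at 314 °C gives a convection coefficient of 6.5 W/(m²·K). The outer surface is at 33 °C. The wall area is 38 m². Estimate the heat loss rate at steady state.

Treating each layer as a thermal resistance in series:
R_inner film = 1/(h_i·A) = 1/(6.5×38) = 0.004049 K/W
R_aluminium = L/(kA) = 0.0035/(228×38) = 4.04×10^-7 K/W
R_perlite board = L/(kA) = 0.05/(0.057×38) = 0.02308 K/W
R_copper = L/(kA) = 0.0035/(395×38) = 2.332×10^-7 K/W
R_total = 0.02713 K/W
Q = ΔT / R_total = 281 / 0.02713

Q ≈ 10400 W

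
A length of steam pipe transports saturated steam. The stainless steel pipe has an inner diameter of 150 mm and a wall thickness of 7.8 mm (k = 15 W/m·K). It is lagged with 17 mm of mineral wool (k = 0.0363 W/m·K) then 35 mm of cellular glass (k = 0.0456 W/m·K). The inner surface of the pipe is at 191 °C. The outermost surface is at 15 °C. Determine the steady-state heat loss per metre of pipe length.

Per-layer cylindrical resistances, series-summed:
R_stainless steel pipe wall = ln(82.8/75)/(2π×15×1) = 0.00105 K/W
R_mineral wool = ln(99.8/82.8)/(2π×0.0363×1) = 0.8187 K/W
R_cellular glass = ln(134.8/99.8)/(2π×0.0456×1) = 1.049 K/W
R_total = 1.869 K/W
Q = ΔT/R_total = 176/1.869

q′ ≈ 94.2 W/m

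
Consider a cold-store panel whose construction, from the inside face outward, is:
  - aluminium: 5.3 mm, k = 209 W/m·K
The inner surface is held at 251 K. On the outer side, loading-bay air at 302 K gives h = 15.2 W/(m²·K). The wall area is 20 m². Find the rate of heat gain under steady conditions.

Q ≈ 15500 W

Treating each layer as a thermal resistance in series:
R_aluminium = L/(kA) = 0.0053/(209×20) = 1.268×10^-6 K/W
R_outer film = 1/(h_o·A) = 1/(15.2×20) = 0.003289 K/W
R_total = 0.003291 K/W
Q = ΔT / R_total = 51 / 0.003291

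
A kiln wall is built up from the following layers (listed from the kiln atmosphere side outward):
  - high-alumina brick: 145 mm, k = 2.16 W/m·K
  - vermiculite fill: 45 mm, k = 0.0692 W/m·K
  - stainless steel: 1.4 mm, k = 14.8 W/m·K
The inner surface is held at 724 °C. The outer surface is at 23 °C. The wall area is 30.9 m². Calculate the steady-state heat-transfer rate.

Using the resistance-network approach (series):
R_high-alumina brick = L/(kA) = 0.145/(2.16×30.9) = 0.002172 K/W
R_vermiculite fill = L/(kA) = 0.045/(0.0692×30.9) = 0.02104 K/W
R_stainless steel = L/(kA) = 0.0014/(14.8×30.9) = 3.061×10^-6 K/W
R_total = 0.02322 K/W
Q = ΔT / R_total = 701 / 0.02322

Q ≈ 30200 W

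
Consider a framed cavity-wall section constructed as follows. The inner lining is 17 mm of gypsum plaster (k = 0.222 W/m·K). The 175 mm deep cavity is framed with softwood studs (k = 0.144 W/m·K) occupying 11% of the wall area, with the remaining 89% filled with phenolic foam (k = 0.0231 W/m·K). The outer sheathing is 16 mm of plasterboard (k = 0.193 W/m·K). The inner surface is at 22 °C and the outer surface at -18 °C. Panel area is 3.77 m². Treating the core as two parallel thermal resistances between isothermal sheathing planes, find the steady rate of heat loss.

Sheathing layers in series; stud and cavity paths in parallel between them.
R_inner = 0.017/(0.222×3.77) = 0.02031 K/W
R_stud  = 0.175/(0.144×0.11×3.77) = 2.93 K/W
R_cav   = 0.175/(0.0231×0.89×3.77) = 2.258 K/W
1/R_core = 1/R_stud + 1/R_cav → R_core = 1.275 K/W
R_outer = 0.016/(0.193×3.77) = 0.02199 K/W
R_total = 1.318 K/W
Q = ΔT/R_total = 40/1.318

Q ≈ 30.4 W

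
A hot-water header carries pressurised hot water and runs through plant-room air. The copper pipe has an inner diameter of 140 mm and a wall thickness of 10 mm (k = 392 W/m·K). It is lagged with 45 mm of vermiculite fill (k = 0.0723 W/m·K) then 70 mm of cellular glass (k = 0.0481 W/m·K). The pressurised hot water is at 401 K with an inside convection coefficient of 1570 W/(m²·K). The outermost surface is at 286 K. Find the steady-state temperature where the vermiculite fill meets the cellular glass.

T ≈ 355 K

For a radial system each layer contributes R = ln(r_out/r_in)/(2πkL); films add R = 1/(hA).
R_inner film = 1/(h_i·2πr₁L) = 1/(1570×2π×0.07×1) = 0.001448 K/W
R_copper pipe wall = ln(80/70)/(2π×392×1) = 5.421×10^-5 K/W
R_vermiculite fill = ln(125/80)/(2π×0.0723×1) = 0.9824 K/W
R_cellular glass = ln(195/125)/(2π×0.0481×1) = 1.471 K/W
R_total = 2.455 K/W
Q = ΔT/R_total = 115/2.455
Q = 46.8 W/m
T_interface = T_inner − Q·ΣR(inner→interface) = 401 − 46.8×0.9839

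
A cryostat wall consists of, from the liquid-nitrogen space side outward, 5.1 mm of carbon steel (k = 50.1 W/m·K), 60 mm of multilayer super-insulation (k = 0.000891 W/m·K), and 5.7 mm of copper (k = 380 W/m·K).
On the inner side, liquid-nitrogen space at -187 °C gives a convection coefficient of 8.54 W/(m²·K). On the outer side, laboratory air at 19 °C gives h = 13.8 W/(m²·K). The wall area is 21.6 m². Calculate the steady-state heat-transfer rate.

Treating each layer as a thermal resistance in series:
R_inner film = 1/(h_i·A) = 1/(8.54×21.6) = 0.005421 K/W
R_carbon steel = L/(kA) = 0.0051/(50.1×21.6) = 4.713×10^-6 K/W
R_multilayer super-insulation = L/(kA) = 0.06/(0.000891×21.6) = 3.118 K/W
R_copper = L/(kA) = 0.0057/(380×21.6) = 6.944×10^-7 K/W
R_outer film = 1/(h_o·A) = 1/(13.8×21.6) = 0.003355 K/W
R_total = 3.126 K/W
Q = ΔT / R_total = 206 / 3.126

Q ≈ 65.9 W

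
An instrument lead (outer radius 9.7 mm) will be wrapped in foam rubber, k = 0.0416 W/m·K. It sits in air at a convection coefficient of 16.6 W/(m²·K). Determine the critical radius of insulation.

r_cr ≈ 2.51 mm

For a cylinder r_cr = k/h = 0.0416/16.6
r_cr = 2.51 mm; since the bare radius (9.7 mm) is above r_cr, any added insulation will reduce heat loss.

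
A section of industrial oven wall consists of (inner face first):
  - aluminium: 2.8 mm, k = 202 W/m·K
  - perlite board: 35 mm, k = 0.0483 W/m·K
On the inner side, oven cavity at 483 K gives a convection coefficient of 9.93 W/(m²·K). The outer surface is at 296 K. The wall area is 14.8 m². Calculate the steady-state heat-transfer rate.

Q ≈ 3350 W

Using the resistance-network approach (series):
R_inner film = 1/(h_i·A) = 1/(9.93×14.8) = 0.006804 K/W
R_aluminium = L/(kA) = 0.0028/(202×14.8) = 9.366×10^-7 K/W
R_perlite board = L/(kA) = 0.035/(0.0483×14.8) = 0.04896 K/W
R_total = 0.05577 K/W
Q = ΔT / R_total = 187 / 0.05577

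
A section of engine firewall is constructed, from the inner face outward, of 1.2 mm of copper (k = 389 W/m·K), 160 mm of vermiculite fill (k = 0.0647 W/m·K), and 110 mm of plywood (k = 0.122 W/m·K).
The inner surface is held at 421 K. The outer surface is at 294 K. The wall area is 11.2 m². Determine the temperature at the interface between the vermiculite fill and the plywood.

T ≈ 328 K

Series thermal resistances:
R_copper = L/(kA) = 0.0012/(389×11.2) = 2.754×10^-7 K/W
R_vermiculite fill = L/(kA) = 0.16/(0.0647×11.2) = 0.2208 K/W
R_plywood = L/(kA) = 0.11/(0.122×11.2) = 0.0805 K/W
R_total = 0.3013 K/W;  Q = ΔT/R_total = 127/0.3013 = 421.5 W
T_interface = T_inner − Q·ΣR(inner→interface) = 421 − 422×0.2208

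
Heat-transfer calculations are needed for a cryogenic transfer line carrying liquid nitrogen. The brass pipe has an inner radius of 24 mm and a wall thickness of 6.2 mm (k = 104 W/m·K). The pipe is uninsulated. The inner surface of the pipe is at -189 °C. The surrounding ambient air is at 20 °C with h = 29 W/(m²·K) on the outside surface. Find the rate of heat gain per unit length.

Per-layer cylindrical resistances, series-summed:
R_brass pipe wall = ln(30.2/24)/(2π×104×1) = 3.517×10^-4 K/W
R_outer film = 1/(h_o·2πr_oL) = 1/(29×2π×0.0302×1) = 0.1817 K/W
R_total = 0.1821 K/W
Q = ΔT/R_total = 209/0.1821

q′ ≈ 1150 W/m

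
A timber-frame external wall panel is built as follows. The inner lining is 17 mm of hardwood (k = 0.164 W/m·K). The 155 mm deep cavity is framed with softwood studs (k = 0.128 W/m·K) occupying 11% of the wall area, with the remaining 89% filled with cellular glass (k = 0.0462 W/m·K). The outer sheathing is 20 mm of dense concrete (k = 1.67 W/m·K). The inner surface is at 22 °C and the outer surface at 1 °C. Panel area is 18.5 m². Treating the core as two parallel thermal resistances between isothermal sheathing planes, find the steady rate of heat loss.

Sheathing layers in series; stud and cavity paths in parallel between them.
R_inner = 0.017/(0.164×18.5) = 0.005603 K/W
R_stud  = 0.155/(0.128×0.11×18.5) = 0.5951 K/W
R_cav   = 0.155/(0.0462×0.89×18.5) = 0.2038 K/W
1/R_core = 1/R_stud + 1/R_cav → R_core = 0.1518 K/W
R_outer = 0.02/(1.67×18.5) = 6.474×10^-4 K/W
R_total = 0.158 K/W
Q = ΔT/R_total = 21/0.158

Q ≈ 133 W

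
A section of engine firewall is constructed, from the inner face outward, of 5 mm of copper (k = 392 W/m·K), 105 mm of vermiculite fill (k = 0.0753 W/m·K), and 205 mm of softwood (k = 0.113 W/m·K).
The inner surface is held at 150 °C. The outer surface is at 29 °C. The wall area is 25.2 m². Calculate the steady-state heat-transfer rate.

Series thermal resistances:
R_copper = L/(kA) = 0.005/(392×25.2) = 5.062×10^-7 K/W
R_vermiculite fill = L/(kA) = 0.105/(0.0753×25.2) = 0.05533 K/W
R_softwood = L/(kA) = 0.205/(0.113×25.2) = 0.07199 K/W
R_total = 0.1273 K/W
Q = ΔT / R_total = 121 / 0.1273

Q ≈ 950 W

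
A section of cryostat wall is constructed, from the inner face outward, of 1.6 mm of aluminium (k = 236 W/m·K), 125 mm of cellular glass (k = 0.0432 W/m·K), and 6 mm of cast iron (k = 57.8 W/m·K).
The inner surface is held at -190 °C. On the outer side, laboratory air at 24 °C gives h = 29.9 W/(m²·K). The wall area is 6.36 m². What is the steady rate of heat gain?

Q ≈ 465 W

Model the wall as resistances in series:
R_aluminium = L/(kA) = 0.0016/(236×6.36) = 1.066×10^-6 K/W
R_cellular glass = L/(kA) = 0.125/(0.0432×6.36) = 0.455 K/W
R_cast iron = L/(kA) = 0.006/(57.8×6.36) = 1.632×10^-5 K/W
R_outer film = 1/(h_o·A) = 1/(29.9×6.36) = 0.005259 K/W
R_total = 0.4602 K/W
Q = ΔT / R_total = 214 / 0.4602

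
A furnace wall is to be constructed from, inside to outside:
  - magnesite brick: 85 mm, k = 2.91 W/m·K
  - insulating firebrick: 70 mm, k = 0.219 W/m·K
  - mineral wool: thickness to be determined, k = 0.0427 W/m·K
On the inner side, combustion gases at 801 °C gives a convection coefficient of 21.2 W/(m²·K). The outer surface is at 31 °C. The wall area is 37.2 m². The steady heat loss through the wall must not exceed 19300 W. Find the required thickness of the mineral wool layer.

L ≈ 46.5 mm

Model the wall as resistances in series:
R_inner film = 1/(h_i·A) = 1/(21.2×37.2) = 0.001268 K/W
R_magnesite brick = L/(kA) = 0.085/(2.91×37.2) = 7.852×10^-4 K/W
R_insulating firebrick = L/(kA) = 0.07/(0.219×37.2) = 0.008592 K/W
Sum of the known resistances R_other = 0.01065 K/W
Required total resistance R_tot = ΔT/Q_allow = 770/19300 = 0.0399 K/W
R_mineral wool = R_tot − R_other = 0.02925 K/W
L = R·k·A = 0.02925×0.0427×37.2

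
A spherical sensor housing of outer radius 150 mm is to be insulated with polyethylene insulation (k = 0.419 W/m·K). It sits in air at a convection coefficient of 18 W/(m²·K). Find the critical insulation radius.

For a sphere r_cr = 2k/h = 2×0.419/18
r_cr = 46.6 mm; since the bare radius (150 mm) is above r_cr, any added insulation will reduce heat loss.

r_cr ≈ 46.6 mm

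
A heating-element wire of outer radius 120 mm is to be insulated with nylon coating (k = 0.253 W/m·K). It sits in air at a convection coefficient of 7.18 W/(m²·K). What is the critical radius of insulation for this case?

For a cylinder r_cr = k/h = 0.253/7.18
r_cr = 35.2 mm; since the bare radius (120 mm) is above r_cr, any added insulation will reduce heat loss.

r_cr ≈ 35.2 mm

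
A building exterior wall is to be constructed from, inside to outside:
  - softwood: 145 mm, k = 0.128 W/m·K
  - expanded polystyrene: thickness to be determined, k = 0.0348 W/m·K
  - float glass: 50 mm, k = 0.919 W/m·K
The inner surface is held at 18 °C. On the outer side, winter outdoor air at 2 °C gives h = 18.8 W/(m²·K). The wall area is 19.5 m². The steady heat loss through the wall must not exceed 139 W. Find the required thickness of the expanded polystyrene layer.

L ≈ 34.9 mm

Series thermal resistances:
R_softwood = L/(kA) = 0.145/(0.128×19.5) = 0.05809 K/W
R_float glass = L/(kA) = 0.05/(0.919×19.5) = 0.00279 K/W
R_outer film = 1/(h_o·A) = 1/(18.8×19.5) = 0.002728 K/W
Sum of the known resistances R_other = 0.06361 K/W
Required total resistance R_tot = ΔT/Q_allow = 16/139 = 0.1151 K/W
R_expanded polystyrene = R_tot − R_other = 0.0515 K/W
L = R·k·A = 0.0515×0.0348×19.5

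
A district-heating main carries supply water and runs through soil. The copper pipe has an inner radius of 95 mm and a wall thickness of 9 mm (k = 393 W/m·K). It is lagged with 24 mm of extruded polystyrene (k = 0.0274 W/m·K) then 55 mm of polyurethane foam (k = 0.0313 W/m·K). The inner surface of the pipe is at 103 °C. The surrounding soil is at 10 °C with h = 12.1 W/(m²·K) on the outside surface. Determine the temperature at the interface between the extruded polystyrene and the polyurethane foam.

Treating each annulus and film as a series resistance:
R_copper pipe wall = ln(104/95)/(2π×393×1) = 3.666×10^-5 K/W
R_extruded polystyrene = ln(128/104)/(2π×0.0274×1) = 1.206 K/W
R_polyurethane foam = ln(183/128)/(2π×0.0313×1) = 1.818 K/W
R_outer film = 1/(h_o·2πr_oL) = 1/(12.1×2π×0.183×1) = 0.07188 K/W
R_total = 3.096 K/W
Q = ΔT/R_total = 93/3.096
Q = 30 W/m
T_interface = T_inner − Q·ΣR(inner→interface) = 103 − 30×1.206

T ≈ 66.8 °C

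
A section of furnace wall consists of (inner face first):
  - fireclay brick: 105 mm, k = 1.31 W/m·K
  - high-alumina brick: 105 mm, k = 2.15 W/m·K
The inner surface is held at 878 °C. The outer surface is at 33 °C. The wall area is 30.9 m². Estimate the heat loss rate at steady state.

Q ≈ 202000 W

Series thermal resistances:
R_fireclay brick = L/(kA) = 0.105/(1.31×30.9) = 0.002594 K/W
R_high-alumina brick = L/(kA) = 0.105/(2.15×30.9) = 0.00158 K/W
R_total = 0.004174 K/W
Q = ΔT / R_total = 845 / 0.004174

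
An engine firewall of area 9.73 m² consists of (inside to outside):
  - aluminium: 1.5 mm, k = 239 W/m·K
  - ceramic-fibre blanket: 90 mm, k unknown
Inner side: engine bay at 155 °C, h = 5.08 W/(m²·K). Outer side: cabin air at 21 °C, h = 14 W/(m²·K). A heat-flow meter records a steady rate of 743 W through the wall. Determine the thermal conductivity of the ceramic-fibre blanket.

k ≈ 0.0605 W/(m·K)

Series thermal resistances:
R_inner film = 1/(h_i·A) = 1/(5.08×9.73) = 0.02023 K/W
R_aluminium = L/(kA) = 0.0015/(239×9.73) = 6.45×10^-7 K/W
R_outer film = 1/(h_o·A) = 1/(14×9.73) = 0.007341 K/W
Sum of known resistances R_other = 0.02757 K/W
Total R = ΔT/Q = 134/743 = 0.1803 K/W
R_ceramic-fibre blanket = R_total − R_other = 0.1528 K/W
k = L/(R·A) = 0.09/(0.1528×9.73)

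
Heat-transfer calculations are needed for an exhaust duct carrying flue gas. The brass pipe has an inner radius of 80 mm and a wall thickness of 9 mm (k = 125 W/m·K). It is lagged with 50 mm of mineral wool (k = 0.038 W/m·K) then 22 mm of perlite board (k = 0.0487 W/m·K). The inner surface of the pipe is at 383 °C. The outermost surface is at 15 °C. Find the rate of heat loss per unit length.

Treating each annulus and film as a series resistance:
R_brass pipe wall = ln(89/80)/(2π×125×1) = 1.357×10^-4 K/W
R_mineral wool = ln(139/89)/(2π×0.038×1) = 1.867 K/W
R_perlite board = ln(161/139)/(2π×0.0487×1) = 0.4802 K/W
R_total = 2.348 K/W
Q = ΔT/R_total = 368/2.348

q′ ≈ 157 W/m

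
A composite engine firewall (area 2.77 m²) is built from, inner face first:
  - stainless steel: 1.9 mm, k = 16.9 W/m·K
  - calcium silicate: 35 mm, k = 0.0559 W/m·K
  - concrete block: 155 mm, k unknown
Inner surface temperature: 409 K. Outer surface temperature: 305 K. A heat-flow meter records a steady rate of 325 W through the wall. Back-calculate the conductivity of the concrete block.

Using the resistance-network approach (series):
R_stainless steel = L/(kA) = 0.0019/(16.9×2.77) = 4.059×10^-5 K/W
R_calcium silicate = L/(kA) = 0.035/(0.0559×2.77) = 0.226 K/W
Sum of known resistances R_other = 0.2261 K/W
Total R = ΔT/Q = 104/325 = 0.32 K/W
R_concrete block = R_total − R_other = 0.09392 K/W
k = L/(R·A) = 0.155/(0.09392×2.77)

k ≈ 0.596 W/(m·K)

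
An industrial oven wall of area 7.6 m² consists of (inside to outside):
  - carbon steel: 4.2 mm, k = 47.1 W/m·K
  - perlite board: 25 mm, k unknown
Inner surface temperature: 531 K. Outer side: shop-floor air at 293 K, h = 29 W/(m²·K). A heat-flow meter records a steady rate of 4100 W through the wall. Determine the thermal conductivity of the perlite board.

k ≈ 0.0615 W/(m·K)

Model the wall as resistances in series:
R_carbon steel = L/(kA) = 0.0042/(47.1×7.6) = 1.173×10^-5 K/W
R_outer film = 1/(h_o·A) = 1/(29×7.6) = 0.004537 K/W
Sum of known resistances R_other = 0.004549 K/W
Total R = ΔT/Q = 238/4100 = 0.05805 K/W
R_perlite board = R_total − R_other = 0.0535 K/W
k = L/(R·A) = 0.025/(0.0535×7.6)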